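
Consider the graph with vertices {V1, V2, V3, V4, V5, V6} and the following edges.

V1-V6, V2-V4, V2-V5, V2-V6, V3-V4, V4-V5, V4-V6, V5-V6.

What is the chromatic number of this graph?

4

V2, V4, V5, V6 are mutually adjacent (a clique of size 4), so at least 4 colors are needed.
A valid assignment using 4 colors: V1=R, V2=Y, V3=B, V4=R, V5=G, V6=B. Each edge has distinct colors on its endpoints.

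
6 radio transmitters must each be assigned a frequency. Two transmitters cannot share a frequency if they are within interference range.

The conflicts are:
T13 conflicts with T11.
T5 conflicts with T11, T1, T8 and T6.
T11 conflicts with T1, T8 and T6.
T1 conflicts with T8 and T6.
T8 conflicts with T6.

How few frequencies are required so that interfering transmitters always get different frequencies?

5

T5, T11, T1, T8, T6 are mutually in conflict, so at least 5 frequencies are needed.
A valid assignment using 5 frequencies: T13=2, T5=3, T11=1, T1=2, T8=4, T6=5. Each listed conflict is separated.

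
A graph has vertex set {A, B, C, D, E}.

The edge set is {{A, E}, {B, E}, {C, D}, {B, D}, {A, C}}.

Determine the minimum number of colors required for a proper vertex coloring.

The cycle E-B-D-C-A-E has odd length 5, so it cannot be 2-colored; at least 3 colors are needed.
A valid assignment using 3 colors: A=blue, B=blue, C=green, D=red, E=red. Each edge has distinct colors on its endpoints.

3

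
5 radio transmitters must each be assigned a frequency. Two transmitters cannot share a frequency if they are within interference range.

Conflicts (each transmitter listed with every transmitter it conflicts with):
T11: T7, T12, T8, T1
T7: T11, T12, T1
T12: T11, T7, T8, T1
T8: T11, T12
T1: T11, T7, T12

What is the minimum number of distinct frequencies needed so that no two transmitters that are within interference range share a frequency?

4

T11, T7, T12, T1 are mutually in conflict, so at least 4 frequencies are needed.
4 frequencies suffice: frequency 1 → {T12}; frequency 2 → {T11}; frequency 3 → {T7, T8}; frequency 4 → {T1}. Every pair that conflicts lands in different frequencies.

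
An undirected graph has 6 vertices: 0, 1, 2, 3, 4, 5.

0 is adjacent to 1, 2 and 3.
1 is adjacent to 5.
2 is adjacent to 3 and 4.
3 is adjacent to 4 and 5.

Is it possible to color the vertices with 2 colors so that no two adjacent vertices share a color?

0, 2, 3 are mutually adjacent, so at least 3 colors are needed.
So 2 colors are not enough.

No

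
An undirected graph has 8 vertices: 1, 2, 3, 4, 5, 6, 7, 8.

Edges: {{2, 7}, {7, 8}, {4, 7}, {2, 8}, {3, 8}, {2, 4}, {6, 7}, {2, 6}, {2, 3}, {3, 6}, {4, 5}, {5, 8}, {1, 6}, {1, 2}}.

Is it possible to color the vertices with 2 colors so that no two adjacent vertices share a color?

1, 2, 6 form a triangle, so at least 3 colors are needed.
So 2 colors are not enough.

No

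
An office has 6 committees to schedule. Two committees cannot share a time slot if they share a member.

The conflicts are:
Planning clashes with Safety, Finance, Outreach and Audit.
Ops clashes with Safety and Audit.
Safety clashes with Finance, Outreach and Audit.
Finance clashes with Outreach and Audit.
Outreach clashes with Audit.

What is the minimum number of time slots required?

5

Planning, Safety, Finance, Outreach, Audit are mutually in conflict, so at least 5 time slots are needed.
5 time slots suffice: Planning=5, Ops=3, Safety=1, Finance=3, Outreach=4, Audit=2. Every pair that conflicts lands in different time slots.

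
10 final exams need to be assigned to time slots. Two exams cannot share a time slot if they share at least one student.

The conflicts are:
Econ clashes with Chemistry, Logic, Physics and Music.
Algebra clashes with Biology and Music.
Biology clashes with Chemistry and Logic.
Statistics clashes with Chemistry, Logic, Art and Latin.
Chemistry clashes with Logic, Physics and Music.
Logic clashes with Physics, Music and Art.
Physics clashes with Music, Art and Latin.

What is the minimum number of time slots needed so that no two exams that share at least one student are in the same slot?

Econ, Chemistry, Logic, Physics, Music are mutually in conflict, so at least 5 time slots are needed.
5 time slots suffice: time slot 1 → {Algebra, Logic, Latin}; time slot 2 → {Biology, Statistics, Physics}; time slot 3 → {Chemistry, Art}; time slot 4 → {Music}; time slot 5 → {Econ}. Each listed conflict is separated.

5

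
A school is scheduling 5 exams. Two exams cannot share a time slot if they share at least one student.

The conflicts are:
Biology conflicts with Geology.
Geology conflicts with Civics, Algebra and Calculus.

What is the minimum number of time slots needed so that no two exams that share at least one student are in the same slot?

Geology and Algebra conflict, so at least 2 time slots are needed.
A valid assignment using 2 time slots: Biology=2, Geology=1, Civics=2, Algebra=2, Calculus=2. Every pair that conflicts lands in different time slots.

2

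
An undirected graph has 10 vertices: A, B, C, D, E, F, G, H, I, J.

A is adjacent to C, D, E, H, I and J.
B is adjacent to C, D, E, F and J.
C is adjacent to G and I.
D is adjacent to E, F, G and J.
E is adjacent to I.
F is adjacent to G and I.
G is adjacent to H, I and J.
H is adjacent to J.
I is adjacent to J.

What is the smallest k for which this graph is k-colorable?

3

G, H, J form a triangle, so at least 3 colors are needed.
3 colors suffice: color 1 → {D, H, I}; color 2 → {A, B, G}; color 3 → {C, E, F, J}. No two adjacent vertices share a color.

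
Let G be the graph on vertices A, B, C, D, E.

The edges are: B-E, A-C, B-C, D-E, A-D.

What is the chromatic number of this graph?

3

The cycle C-A-D-E-B-C has odd length 5, so it cannot be 2-colored; at least 3 colors are needed.
3 colors suffice: A=blue, B=red, C=green, D=red, E=blue. Each edge has distinct colors on its endpoints.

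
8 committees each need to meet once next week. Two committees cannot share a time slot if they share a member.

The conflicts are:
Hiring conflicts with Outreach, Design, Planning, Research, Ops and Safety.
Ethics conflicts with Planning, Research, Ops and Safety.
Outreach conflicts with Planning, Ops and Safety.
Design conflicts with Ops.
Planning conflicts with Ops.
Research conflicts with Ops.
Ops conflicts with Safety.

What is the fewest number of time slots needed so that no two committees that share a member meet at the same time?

Hiring, Outreach, Planning, Ops all conflict with each other, so at least 4 time slots are needed.
A valid assignment using 4 time slots: Hiring=2, Ethics=2, Outreach=4, Design=3, Planning=3, Research=3, Ops=1, Safety=3. Each listed conflict is separated.

4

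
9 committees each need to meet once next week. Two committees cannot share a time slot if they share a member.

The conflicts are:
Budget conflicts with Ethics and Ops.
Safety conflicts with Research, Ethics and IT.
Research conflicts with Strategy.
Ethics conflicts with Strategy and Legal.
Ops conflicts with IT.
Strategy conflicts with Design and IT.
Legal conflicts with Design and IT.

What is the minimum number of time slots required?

3

The cycle Ethics-Safety-IT-Ops-Budget-Ethics has odd length 5, so it cannot be 2-colored; at least 3 time slots are needed.
A valid assignment using 3 time slots: Budget=3, Safety=2, Research=1, Ethics=1, Ops=2, Strategy=2, Legal=2, Design=1, IT=1. Every pair that conflicts lands in different time slots.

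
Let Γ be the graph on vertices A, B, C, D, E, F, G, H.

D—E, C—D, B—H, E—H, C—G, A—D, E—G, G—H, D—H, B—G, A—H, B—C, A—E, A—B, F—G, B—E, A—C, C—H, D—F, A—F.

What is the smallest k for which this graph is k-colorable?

A, B, C, H form a clique, so at least 4 colors are needed.
One proper 4-coloring: A=1, B=3, C=4, D=3, E=4, F=2, G=1, H=2. Each edge has distinct colors on its endpoints.

4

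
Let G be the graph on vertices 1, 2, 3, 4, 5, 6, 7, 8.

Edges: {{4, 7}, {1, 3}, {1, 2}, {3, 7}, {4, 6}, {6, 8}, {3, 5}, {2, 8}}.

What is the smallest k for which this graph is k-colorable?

3

The cycle 2-8-6-4-7-3-1-2 has odd length 7, so it cannot be 2-colored; at least 3 colors are needed.
3 colors suffice: color a → {2, 3, 4}; color b → {1, 5, 7, 8}; color c → {6}. Each edge has distinct colors on its endpoints.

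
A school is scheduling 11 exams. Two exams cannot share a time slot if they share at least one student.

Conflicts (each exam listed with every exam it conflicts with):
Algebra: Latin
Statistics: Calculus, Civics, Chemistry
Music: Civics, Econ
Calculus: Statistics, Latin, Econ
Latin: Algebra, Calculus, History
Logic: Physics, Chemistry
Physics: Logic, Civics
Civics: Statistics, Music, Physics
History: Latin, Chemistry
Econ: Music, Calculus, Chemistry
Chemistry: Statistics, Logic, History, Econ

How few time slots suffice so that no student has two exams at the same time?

3

The cycle Statistics-Civics-Physics-Logic-Chemistry-Statistics has odd length 5, so it cannot be 2-colored; at least 3 time slots are needed.
3 time slots suffice: time slot 1 → {Algebra, Calculus, Civics, Chemistry}; time slot 2 → {Statistics, Latin, Physics, Econ}; time slot 3 → {Music, Logic, History}. Each listed conflict is separated.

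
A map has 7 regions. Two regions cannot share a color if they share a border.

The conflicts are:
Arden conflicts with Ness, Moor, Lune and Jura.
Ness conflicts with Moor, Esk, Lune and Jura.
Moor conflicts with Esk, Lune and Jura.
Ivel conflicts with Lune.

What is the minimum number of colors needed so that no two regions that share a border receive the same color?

4

Arden, Ness, Moor, Jura pairwise conflict, so at least 4 colors are needed.
4 colors suffice: Arden=3, Ness=2, Moor=1, Esk=3, Ivel=1, Lune=4, Jura=4. Each listed conflict is separated.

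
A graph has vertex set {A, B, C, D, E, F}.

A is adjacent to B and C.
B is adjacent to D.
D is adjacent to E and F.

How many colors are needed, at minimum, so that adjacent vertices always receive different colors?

D and E are adjacent, so at least 2 colors are needed.
One proper 2-coloring: A=red, B=blue, C=blue, D=red, E=blue, F=blue. Every edge joins two different colors.

2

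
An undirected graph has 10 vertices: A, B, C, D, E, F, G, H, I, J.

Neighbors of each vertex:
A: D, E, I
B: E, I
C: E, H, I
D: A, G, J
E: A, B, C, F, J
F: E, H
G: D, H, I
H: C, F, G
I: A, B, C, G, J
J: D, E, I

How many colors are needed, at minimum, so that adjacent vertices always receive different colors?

F and H are adjacent, so at least 2 colors are needed.
A valid assignment using 2 colors: A=blue, B=blue, C=blue, D=red, E=red, F=blue, G=blue, H=red, I=red, J=blue. Every edge joins two different colors.

2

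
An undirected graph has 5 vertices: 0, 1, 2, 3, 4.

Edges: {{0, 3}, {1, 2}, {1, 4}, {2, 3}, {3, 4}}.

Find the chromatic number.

2

0 and 3 are adjacent, so at least 2 colors are needed.
One proper 2-coloring: 0=b, 1=a, 2=b, 3=a, 4=b. Each edge has distinct colors on its endpoints.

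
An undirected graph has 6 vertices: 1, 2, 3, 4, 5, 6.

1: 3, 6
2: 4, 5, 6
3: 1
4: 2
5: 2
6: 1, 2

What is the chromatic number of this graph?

2 and 5 are adjacent, so at least 2 colors are needed.
One proper 2-coloring: 1=a, 2=a, 3=b, 4=b, 5=b, 6=b. Every edge joins two different colors.

2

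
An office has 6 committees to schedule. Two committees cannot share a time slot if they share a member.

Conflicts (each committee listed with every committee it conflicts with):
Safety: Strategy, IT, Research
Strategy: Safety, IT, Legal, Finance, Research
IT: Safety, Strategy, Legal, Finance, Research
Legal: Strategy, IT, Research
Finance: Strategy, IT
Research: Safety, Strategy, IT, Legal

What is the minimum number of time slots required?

4

Safety, Strategy, IT, Research pairwise conflict, so at least 4 time slots are needed.
Using 4 time slots: Safety=4, Strategy=1, IT=2, Legal=4, Finance=3, Research=3. Each listed conflict is separated.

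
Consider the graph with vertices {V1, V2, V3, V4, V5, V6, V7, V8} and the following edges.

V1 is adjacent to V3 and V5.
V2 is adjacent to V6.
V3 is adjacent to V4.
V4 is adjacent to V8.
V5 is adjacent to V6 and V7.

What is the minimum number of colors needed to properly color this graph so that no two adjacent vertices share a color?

V5 and V7 are adjacent, so at least 2 colors are needed.
2 colors suffice: color 1 → {V2, V3, V5, V8}; color 2 → {V1, V4, V6, V7}. No two adjacent vertices share a color.

2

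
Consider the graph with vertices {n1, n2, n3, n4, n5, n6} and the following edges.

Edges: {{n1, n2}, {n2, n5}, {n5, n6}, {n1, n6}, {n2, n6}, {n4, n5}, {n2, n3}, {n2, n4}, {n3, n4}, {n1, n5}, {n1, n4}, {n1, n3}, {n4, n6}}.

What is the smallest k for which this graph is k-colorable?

n1, n2, n4, n5, n6 form a clique, so at least 5 colors are needed.
5 colors suffice: color R → {n1}; color B → {n4}; color G → {n2}; color Y → {n3, n6}; color P → {n5}. Each edge has distinct colors on its endpoints.

5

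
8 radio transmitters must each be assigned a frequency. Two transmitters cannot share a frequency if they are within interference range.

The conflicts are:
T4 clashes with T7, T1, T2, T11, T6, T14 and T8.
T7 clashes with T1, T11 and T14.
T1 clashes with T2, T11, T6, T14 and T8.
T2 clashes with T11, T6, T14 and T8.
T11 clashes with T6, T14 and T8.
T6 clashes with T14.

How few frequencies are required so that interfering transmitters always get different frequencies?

6

T4, T1, T2, T11, T6, T14 pairwise conflict, so at least 6 frequencies are needed.
6 frequencies suffice: frequency 1 → {T4}; frequency 2 → {T11}; frequency 3 → {T1}; frequency 4 → {T7, T2}; frequency 5 → {T14, T8}; frequency 6 → {T6}. No two conflicting transmitters share a frequency.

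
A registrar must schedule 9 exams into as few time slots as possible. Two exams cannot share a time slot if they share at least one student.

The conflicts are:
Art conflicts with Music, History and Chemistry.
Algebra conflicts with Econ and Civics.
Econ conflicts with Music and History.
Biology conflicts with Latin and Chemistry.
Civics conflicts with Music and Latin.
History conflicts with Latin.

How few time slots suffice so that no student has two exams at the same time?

The cycle History-Art-Music-Civics-Latin-History has odd length 5, so it cannot be 2-colored; at least 3 time slots are needed.
Using 3 time slots: Art=2, Algebra=1, Econ=2, Biology=2, Civics=2, Music=1, History=3, Latin=1, Chemistry=1. Each listed conflict is separated.

3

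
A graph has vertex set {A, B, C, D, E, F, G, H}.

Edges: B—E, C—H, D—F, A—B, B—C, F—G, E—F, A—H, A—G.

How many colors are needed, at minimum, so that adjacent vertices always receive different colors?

The cycle E-B-A-G-F-E has odd length 5, so it cannot be 2-colored; at least 3 colors are needed.
3 colors suffice: A=blue, B=red, C=blue, D=blue, E=blue, F=red, G=green, H=red. No two adjacent vertices share a color.

3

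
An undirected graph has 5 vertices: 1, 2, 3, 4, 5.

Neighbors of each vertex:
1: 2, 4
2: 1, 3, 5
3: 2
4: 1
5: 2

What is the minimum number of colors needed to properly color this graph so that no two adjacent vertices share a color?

2 and 5 are adjacent, so at least 2 colors are needed.
2 colors suffice: color red → {2, 4}; color blue → {1, 3, 5}. Each edge has distinct colors on its endpoints.

2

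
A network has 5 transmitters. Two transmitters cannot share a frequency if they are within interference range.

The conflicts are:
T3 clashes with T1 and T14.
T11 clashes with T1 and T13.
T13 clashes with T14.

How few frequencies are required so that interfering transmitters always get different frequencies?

The cycle T11-T1-T3-T14-T13-T11 has odd length 5, so it cannot be 2-colored; at least 3 frequencies are needed.
3 frequencies suffice: frequency 1 → {T3, T13}; frequency 2 → {T1, T14}; frequency 3 → {T11}. Every pair that conflicts lands in different frequencies.

3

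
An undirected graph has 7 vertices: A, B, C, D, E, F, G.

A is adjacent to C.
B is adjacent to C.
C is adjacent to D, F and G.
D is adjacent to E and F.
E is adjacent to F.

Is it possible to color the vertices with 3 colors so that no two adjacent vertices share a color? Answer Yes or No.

The chromatic number is 3. D, E, F are mutually adjacent, so at least 3 colors are needed.
3 colors suffice: color 1 → {C, E}; color 2 → {A, B, F, G}; color 3 → {D}.
That is already a proper 3-coloring.

Yes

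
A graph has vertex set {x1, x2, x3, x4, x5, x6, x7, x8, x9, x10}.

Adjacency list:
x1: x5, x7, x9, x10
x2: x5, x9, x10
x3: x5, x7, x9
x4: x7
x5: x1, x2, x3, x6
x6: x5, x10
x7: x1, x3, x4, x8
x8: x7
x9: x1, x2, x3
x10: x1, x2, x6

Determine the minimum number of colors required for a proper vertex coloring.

x3 and x7 are adjacent, so at least 2 colors are needed.
2 colors suffice: color 1 → {x5, x7, x9, x10}; color 2 → {x1, x2, x3, x4, x6, x8}. Each edge has distinct colors on its endpoints.

2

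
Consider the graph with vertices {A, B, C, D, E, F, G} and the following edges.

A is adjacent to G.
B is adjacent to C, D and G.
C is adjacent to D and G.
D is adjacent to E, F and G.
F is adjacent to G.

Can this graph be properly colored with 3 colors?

B, C, D, G form a clique, so at least 4 colors are needed.
So 3 colors are not enough.

No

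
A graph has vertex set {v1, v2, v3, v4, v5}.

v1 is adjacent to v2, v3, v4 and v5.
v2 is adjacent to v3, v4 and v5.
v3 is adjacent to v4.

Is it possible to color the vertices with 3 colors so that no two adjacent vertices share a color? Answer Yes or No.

No

v1, v2, v3, v4 are pairwise adjacent (a clique of size 4), so at least 4 colors are needed.
So 3 colors are not enough.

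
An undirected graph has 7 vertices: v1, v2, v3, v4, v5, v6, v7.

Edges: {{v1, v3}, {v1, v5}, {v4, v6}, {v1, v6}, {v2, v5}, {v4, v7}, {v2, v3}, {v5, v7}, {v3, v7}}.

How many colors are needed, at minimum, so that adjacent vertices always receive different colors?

3

The cycle v5-v7-v4-v6-v1-v5 has odd length 5, so it cannot be 2-colored; at least 3 colors are needed.
3 colors suffice: color 1 → {v1, v2, v7}; color 2 → {v3, v4, v5}; color 3 → {v6}. Each edge has distinct colors on its endpoints.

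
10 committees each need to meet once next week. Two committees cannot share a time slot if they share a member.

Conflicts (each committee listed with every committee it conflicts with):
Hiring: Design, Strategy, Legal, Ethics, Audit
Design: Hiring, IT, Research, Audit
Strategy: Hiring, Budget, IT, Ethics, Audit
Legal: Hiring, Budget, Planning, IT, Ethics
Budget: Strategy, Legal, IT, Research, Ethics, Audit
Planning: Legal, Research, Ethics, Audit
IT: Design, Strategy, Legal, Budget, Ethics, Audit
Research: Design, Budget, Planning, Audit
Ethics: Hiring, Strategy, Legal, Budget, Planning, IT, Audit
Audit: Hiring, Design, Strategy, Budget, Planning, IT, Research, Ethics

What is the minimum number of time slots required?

5

Strategy, Budget, IT, Ethics, Audit are mutually in conflict, so at least 5 time slots are needed.
Using 5 time slots: Hiring=3, Design=2, Strategy=5, Legal=1, Budget=4, Planning=4, IT=3, Research=3, Ethics=2, Audit=1. Every pair that conflicts lands in different time slots.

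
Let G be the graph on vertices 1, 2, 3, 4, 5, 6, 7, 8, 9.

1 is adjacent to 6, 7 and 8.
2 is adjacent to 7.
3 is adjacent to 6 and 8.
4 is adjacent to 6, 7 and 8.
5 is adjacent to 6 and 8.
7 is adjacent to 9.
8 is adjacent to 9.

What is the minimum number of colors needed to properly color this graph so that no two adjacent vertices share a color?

2 and 7 are adjacent, so at least 2 colors are needed.
A valid assignment using 2 colors: 1=b, 2=b, 3=b, 4=b, 5=b, 6=a, 7=a, 8=a, 9=b. No two adjacent vertices share a color.

2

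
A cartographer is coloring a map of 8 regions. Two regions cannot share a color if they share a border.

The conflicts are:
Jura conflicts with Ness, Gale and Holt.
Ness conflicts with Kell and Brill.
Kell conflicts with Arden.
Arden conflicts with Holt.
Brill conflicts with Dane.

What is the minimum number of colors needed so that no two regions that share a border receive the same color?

3

The cycle Arden-Kell-Ness-Jura-Holt-Arden has odd length 5, so it cannot be 2-colored; at least 3 colors are needed.
A valid assignment using 3 colors: Jura=2, Ness=1, Kell=2, Arden=1, Brill=2, Gale=1, Holt=3, Dane=1. No two conflicting regions share a color.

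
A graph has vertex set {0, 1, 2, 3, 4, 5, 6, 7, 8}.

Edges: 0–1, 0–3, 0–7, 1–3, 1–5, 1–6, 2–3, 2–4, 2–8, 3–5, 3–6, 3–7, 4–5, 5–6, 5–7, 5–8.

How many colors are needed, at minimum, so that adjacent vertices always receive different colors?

1, 3, 5, 6 are mutually adjacent (a clique of size 4), so at least 4 colors are needed.
4 colors suffice: color red → {3, 4, 8}; color blue → {0, 2, 5}; color green → {1, 7}; color yellow → {6}. Every edge joins two different colors.

4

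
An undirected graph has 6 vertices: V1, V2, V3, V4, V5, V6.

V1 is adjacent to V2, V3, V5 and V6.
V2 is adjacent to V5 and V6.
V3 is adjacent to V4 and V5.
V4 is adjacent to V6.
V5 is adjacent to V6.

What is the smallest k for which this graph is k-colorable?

4

V1, V2, V5, V6 are mutually adjacent (a clique of size 4), so at least 4 colors are needed.
One proper 4-coloring: V1=3, V2=4, V3=2, V4=1, V5=1, V6=2. Each edge has distinct colors on its endpoints.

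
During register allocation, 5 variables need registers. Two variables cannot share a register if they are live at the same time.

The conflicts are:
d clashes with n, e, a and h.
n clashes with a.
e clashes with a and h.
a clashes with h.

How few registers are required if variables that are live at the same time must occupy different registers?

d, e, a, h are mutually in conflict, so at least 4 registers are needed.
4 registers suffice: d=1, n=3, e=3, a=2, h=4. No two conflicting variables share a register.

4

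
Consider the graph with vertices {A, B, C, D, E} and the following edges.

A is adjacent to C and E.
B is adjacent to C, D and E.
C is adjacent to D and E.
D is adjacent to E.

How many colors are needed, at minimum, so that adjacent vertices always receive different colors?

4

B, C, D, E are pairwise adjacent (a clique of size 4), so at least 4 colors are needed.
One proper 4-coloring: A=3, B=3, C=1, D=4, E=2. Every edge joins two different colors.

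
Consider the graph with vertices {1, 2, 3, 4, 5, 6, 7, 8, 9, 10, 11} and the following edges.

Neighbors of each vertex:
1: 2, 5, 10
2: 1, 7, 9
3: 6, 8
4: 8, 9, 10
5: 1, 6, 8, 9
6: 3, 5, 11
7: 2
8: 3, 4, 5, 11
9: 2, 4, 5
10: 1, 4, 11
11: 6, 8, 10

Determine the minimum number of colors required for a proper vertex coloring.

3

The cycle 1-2-9-4-10-1 has odd length 5, so it cannot be 2-colored; at least 3 colors are needed.
3 colors suffice: color a → {2, 3, 4, 5, 11}; color b → {1, 6, 7, 8, 9}; color c → {10}. Every edge joins two different colors.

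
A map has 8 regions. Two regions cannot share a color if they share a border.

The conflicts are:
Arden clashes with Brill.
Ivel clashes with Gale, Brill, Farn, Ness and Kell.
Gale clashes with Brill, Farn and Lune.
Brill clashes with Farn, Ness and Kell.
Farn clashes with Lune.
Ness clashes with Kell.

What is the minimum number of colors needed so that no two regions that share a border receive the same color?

4

Ivel, Gale, Brill, Farn pairwise conflict, so at least 4 colors are needed.
4 colors suffice: color 1 → {Brill, Lune}; color 2 → {Arden, Ivel}; color 3 → {Farn, Kell}; color 4 → {Gale, Ness}. Every pair that conflicts lands in different colors.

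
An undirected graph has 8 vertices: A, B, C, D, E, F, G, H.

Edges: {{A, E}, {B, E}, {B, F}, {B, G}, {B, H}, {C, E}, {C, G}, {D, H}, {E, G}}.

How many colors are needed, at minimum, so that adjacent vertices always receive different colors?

C, E, G are pairwise adjacent, so at least 3 colors are needed.
3 colors suffice: A=red, B=red, C=red, D=red, E=blue, F=blue, G=green, H=blue. Each edge has distinct colors on its endpoints.

3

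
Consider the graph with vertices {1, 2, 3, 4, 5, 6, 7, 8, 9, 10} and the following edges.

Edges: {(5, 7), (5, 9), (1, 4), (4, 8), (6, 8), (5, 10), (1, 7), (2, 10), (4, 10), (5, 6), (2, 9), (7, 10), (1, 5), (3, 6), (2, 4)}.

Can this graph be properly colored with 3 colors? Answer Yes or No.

The chromatic number is 3. 5, 7, 10 are mutually adjacent, so at least 3 colors are needed.
3 colors suffice: color a → {3, 4, 5}; color b → {1, 6, 9, 10}; color c → {2, 7, 8}.
That is already a proper 3-coloring.

Yes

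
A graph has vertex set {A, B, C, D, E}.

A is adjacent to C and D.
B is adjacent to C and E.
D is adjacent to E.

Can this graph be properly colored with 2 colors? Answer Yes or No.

No

The cycle C-B-E-D-A-C has odd length 5, so it cannot be 2-colored; at least 3 colors are needed.
So 2 colors are not enough.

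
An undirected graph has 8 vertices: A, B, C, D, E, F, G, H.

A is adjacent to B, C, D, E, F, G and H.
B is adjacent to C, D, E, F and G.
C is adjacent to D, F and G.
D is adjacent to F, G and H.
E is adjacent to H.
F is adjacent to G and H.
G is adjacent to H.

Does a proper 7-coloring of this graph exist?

The chromatic number is 6. A, B, C, D, F, G are mutually adjacent (a clique of size 6), so at least 6 colors are needed.
6 colors suffice: A=1, B=5, C=6, D=4, E=2, F=3, G=2, H=5.
Since 7 ≥ 6, a proper 7-coloring certainly exists.

Yes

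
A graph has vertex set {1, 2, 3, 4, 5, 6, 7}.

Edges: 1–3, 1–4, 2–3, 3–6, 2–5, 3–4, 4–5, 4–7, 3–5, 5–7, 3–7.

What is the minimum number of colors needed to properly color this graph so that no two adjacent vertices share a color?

4

3, 4, 5, 7 are mutually adjacent (a clique of size 4), so at least 4 colors are needed.
4 colors suffice: color red → {3}; color blue → {2, 4, 6}; color green → {1, 5}; color yellow → {7}. Each edge has distinct colors on its endpoints.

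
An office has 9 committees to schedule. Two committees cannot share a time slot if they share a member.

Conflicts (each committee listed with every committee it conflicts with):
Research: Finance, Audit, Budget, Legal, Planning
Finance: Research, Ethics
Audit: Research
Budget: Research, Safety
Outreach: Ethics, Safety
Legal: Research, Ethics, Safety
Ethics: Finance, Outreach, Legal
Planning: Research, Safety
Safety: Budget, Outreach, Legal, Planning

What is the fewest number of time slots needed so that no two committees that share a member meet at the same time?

Legal and Safety conflict, so at least 2 time slots are needed.
2 time slots suffice: Research=1, Finance=2, Audit=2, Budget=2, Outreach=2, Legal=2, Ethics=1, Planning=2, Safety=1. Every pair that conflicts lands in different time slots.

2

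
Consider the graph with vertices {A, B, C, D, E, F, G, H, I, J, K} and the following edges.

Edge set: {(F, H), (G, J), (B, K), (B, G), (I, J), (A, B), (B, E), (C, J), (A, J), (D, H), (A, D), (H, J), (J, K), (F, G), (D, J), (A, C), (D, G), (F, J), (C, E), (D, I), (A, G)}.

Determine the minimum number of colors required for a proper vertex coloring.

A, D, G, J form a clique, so at least 4 colors are needed.
4 colors suffice: A=3, B=1, C=2, D=2, E=3, F=2, G=4, H=3, I=3, J=1, K=2. Every edge joins two different colors.

4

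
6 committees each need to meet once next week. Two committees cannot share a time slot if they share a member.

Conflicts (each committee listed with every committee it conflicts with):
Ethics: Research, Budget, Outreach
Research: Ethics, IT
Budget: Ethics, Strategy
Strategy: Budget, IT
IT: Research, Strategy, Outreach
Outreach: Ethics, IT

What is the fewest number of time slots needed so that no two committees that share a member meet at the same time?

The cycle IT-Strategy-Budget-Ethics-Outreach-IT has odd length 5, so it cannot be 2-colored; at least 3 time slots are needed.
3 time slots suffice: time slot 1 → {Ethics, IT}; time slot 2 → {Research, Budget, Outreach}; time slot 3 → {Strategy}. Each listed conflict is separated.

3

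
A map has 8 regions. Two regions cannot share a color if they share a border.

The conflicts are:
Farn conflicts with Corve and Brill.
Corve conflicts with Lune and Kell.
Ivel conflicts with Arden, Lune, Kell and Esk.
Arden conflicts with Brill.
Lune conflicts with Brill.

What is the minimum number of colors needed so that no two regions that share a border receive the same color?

2

Ivel and Arden conflict, so at least 2 colors are needed.
2 colors suffice: color 1 → {Corve, Ivel, Brill}; color 2 → {Farn, Arden, Lune, Kell, Esk}. Every pair that conflicts lands in different colors.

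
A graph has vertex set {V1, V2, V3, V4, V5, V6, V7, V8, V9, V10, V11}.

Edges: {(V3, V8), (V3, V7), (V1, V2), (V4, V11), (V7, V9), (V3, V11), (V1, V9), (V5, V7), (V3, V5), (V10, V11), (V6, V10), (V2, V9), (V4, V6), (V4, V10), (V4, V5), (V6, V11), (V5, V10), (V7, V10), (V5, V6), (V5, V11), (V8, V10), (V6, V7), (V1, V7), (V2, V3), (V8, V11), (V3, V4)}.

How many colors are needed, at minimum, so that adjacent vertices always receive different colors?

V4, V5, V6, V10, V11 are pairwise adjacent (a clique of size 5), so at least 5 colors are needed.
5 colors suffice: color 1 → {V1, V3, V10}; color 2 → {V2, V7, V11}; color 3 → {V5, V8, V9}; color 4 → {V6}; color 5 → {V4}. Every edge joins two different colors.

5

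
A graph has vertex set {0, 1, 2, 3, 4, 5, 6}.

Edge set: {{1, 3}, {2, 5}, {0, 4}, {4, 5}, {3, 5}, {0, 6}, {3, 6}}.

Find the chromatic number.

3

The cycle 5-4-0-6-3-5 has odd length 5, so it cannot be 2-colored; at least 3 colors are needed.
3 colors suffice: 0=red, 1=blue, 2=red, 3=red, 4=green, 5=blue, 6=blue. Each edge has distinct colors on its endpoints.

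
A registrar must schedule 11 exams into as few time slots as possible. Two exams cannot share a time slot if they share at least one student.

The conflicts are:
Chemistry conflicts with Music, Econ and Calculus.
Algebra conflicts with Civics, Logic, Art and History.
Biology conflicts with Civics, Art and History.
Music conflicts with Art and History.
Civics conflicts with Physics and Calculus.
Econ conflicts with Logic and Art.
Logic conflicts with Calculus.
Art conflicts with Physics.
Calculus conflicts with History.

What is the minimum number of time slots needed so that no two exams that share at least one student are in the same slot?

2

Civics and Calculus conflict, so at least 2 time slots are needed.
2 time slots suffice: time slot 1 → {Chemistry, Civics, Logic, Art, History}; time slot 2 → {Algebra, Biology, Music, Econ, Physics, Calculus}. Each listed conflict is separated.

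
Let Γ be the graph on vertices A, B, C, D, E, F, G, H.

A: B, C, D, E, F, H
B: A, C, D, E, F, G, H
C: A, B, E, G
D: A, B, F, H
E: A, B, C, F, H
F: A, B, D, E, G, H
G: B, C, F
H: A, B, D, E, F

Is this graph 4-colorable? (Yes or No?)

No

A, B, D, F, H are mutually adjacent (a clique of size 5), so at least 5 colors are needed.
So 4 colors are not enough.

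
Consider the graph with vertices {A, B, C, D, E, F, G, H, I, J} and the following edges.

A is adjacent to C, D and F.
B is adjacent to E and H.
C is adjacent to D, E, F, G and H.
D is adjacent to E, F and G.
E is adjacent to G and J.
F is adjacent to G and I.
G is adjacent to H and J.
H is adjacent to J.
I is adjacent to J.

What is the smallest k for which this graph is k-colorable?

4

A, C, D, F form a clique, so at least 4 colors are needed.
A valid assignment using 4 colors: A=2, B=1, C=1, D=3, E=4, F=4, G=2, H=3, I=2, J=1. Every edge joins two different colors.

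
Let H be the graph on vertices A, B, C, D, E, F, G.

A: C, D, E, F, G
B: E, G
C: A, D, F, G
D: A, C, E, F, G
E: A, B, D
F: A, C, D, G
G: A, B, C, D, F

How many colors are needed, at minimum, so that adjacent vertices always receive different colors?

5

A, C, D, F, G are mutually adjacent (a clique of size 5), so at least 5 colors are needed.
5 colors suffice: color 1 → {A, B}; color 2 → {D}; color 3 → {E, G}; color 4 → {F}; color 5 → {C}. Every edge joins two different colors.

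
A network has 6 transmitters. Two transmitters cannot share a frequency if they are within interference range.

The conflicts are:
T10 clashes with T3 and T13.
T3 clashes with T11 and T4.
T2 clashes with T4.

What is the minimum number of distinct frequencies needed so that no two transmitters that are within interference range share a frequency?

T2 and T4 conflict, so at least 2 frequencies are needed.
2 frequencies suffice: frequency 1 → {T3, T13, T2}; frequency 2 → {T10, T11, T4}. Every pair that conflicts lands in different frequencies.

2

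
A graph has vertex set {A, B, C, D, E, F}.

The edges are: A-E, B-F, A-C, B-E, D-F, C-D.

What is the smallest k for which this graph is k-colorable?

2

A and E are adjacent, so at least 2 colors are needed.
2 colors suffice: A=1, B=1, C=2, D=1, E=2, F=2. No two adjacent vertices share a color.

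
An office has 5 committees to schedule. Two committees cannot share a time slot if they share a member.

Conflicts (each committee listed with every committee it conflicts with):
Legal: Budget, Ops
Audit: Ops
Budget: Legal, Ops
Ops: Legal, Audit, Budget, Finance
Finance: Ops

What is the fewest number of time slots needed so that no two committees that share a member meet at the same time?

3

Legal, Budget, Ops pairwise conflict, so at least 3 time slots are needed.
3 time slots suffice: time slot 1 → {Ops}; time slot 2 → {Audit, Budget, Finance}; time slot 3 → {Legal}. No two conflicting committees share a time slot.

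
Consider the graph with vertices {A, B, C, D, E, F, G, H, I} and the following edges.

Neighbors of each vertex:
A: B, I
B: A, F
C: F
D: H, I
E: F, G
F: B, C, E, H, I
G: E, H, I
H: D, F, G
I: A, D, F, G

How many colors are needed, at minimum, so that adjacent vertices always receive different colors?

D and I are adjacent, so at least 2 colors are needed.
A valid assignment using 2 colors: A=1, B=2, C=2, D=1, E=2, F=1, G=1, H=2, I=2. Every edge joins two different colors.

2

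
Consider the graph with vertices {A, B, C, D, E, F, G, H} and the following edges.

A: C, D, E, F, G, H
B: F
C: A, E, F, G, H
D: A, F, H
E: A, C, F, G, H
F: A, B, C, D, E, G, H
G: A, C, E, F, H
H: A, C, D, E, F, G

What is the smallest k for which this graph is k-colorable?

6

A, C, E, F, G, H form a clique, so at least 6 colors are needed.
A valid assignment using 6 colors: A=3, B=2, C=4, D=4, E=5, F=1, G=6, H=2. Every edge joins two different colors.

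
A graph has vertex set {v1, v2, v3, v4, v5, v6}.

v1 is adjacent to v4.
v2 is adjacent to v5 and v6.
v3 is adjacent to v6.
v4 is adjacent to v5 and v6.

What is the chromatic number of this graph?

2

v2 and v5 are adjacent, so at least 2 colors are needed.
One proper 2-coloring: v1=blue, v2=red, v3=red, v4=red, v5=blue, v6=blue. Every edge joins two different colors.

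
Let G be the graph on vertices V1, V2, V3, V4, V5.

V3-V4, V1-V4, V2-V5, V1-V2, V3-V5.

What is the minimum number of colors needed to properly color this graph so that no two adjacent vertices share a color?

3

The cycle V2-V5-V3-V4-V1-V2 has odd length 5, so it cannot be 2-colored; at least 3 colors are needed.
3 colors suffice: color 1 → {V1, V3}; color 2 → {V2, V4}; color 3 → {V5}. Every edge joins two different colors.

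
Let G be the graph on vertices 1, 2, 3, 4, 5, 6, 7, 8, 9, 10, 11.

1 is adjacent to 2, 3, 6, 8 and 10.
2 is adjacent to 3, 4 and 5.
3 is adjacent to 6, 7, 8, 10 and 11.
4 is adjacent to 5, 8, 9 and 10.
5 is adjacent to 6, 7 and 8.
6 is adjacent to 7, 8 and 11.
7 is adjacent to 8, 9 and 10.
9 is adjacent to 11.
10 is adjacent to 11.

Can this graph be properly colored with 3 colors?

No

3, 6, 7, 8 form a clique, so at least 4 colors are needed.
So 3 colors are not enough.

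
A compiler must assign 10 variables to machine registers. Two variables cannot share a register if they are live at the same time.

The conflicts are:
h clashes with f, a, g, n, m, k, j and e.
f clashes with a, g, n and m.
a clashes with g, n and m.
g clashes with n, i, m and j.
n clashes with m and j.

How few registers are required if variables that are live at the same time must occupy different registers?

h, f, a, g, n, m are mutually in conflict, so at least 6 registers are needed.
6 registers suffice: register 1 → {h, i}; register 2 → {g, k, e}; register 3 → {n}; register 4 → {a, j}; register 5 → {m}; register 6 → {f}. Every pair that conflicts lands in different registers.

6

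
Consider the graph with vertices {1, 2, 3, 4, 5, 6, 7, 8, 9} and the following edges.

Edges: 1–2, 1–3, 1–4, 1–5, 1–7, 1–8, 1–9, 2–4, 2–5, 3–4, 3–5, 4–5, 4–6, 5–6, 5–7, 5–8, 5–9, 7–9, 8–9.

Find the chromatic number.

1, 3, 4, 5 form a clique, so at least 4 colors are needed.
A valid assignment using 4 colors: 1=blue, 2=yellow, 3=yellow, 4=green, 5=red, 6=blue, 7=yellow, 8=yellow, 9=green. No two adjacent vertices share a color.

4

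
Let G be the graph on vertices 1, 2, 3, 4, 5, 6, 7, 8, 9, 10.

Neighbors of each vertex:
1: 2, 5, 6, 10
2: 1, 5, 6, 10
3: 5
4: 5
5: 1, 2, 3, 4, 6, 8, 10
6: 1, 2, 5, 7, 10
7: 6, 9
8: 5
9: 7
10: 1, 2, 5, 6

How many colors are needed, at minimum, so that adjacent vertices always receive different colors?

1, 2, 5, 6, 10 are pairwise adjacent (a clique of size 5), so at least 5 colors are needed.
5 colors suffice: color red → {5, 7}; color blue → {3, 4, 6, 8, 9}; color green → {2}; color yellow → {1}; color purple → {10}. No two adjacent vertices share a color.

5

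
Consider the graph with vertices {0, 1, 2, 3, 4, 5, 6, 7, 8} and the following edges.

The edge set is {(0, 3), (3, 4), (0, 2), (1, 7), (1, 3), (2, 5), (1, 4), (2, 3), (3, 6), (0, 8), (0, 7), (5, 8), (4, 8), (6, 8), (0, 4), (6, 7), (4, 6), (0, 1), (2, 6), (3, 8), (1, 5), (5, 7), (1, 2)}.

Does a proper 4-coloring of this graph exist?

Yes

The chromatic number is 4. 0, 1, 2, 3 are mutually adjacent (a clique of size 4), so at least 4 colors are needed.
4 colors suffice: color red → {1, 8}; color blue → {0, 5, 6}; color green → {3, 7}; color yellow → {2, 4}.
That is already a proper 4-coloring.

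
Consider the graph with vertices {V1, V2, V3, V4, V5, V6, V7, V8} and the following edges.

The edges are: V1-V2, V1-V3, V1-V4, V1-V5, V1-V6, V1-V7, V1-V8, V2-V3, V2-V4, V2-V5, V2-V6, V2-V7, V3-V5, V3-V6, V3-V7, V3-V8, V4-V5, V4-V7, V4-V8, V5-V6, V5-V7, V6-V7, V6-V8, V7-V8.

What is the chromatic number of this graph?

6

V1, V2, V3, V5, V6, V7 form a clique, so at least 6 colors are needed.
6 colors suffice: color 1 → {V1}; color 2 → {V7}; color 3 → {V5, V8}; color 4 → {V2}; color 5 → {V3, V4}; color 6 → {V6}. Each edge has distinct colors on its endpoints.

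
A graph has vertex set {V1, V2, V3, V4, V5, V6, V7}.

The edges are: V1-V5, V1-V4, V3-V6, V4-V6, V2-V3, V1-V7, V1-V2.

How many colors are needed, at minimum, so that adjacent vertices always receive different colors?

3

The cycle V6-V4-V1-V2-V3-V6 has odd length 5, so it cannot be 2-colored; at least 3 colors are needed.
One proper 3-coloring: V1=1, V2=3, V3=2, V4=2, V5=2, V6=1, V7=2. No two adjacent vertices share a color.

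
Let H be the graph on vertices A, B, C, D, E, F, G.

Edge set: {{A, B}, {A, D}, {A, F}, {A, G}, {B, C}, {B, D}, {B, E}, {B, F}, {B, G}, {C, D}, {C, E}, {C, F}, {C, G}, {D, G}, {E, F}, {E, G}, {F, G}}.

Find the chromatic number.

B, C, E, F, G are mutually adjacent (a clique of size 5), so at least 5 colors are needed.
5 colors suffice: A=yellow, B=blue, C=yellow, D=green, E=purple, F=green, G=red. No two adjacent vertices share a color.

5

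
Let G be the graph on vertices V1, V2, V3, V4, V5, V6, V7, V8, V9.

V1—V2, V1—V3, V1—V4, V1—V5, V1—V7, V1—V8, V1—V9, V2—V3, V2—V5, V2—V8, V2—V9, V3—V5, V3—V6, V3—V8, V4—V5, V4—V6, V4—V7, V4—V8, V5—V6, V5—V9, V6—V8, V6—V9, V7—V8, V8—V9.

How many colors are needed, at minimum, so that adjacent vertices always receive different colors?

V1, V4, V7, V8 are pairwise adjacent (a clique of size 4), so at least 4 colors are needed.
4 colors suffice: color red → {V1, V6}; color blue → {V5, V8}; color green → {V3, V4, V9}; color yellow → {V2, V7}. Every edge joins two different colors.

4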